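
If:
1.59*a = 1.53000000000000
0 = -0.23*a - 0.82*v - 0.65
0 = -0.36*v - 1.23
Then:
No Solution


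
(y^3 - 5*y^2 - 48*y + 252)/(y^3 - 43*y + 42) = (y - 6)/(y - 1)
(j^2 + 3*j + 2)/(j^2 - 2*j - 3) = (j + 2)/(j - 3)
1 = 1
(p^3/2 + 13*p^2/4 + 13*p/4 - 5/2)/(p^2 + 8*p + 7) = (2*p^3 + 13*p^2 + 13*p - 10)/(4*(p^2 + 8*p + 7))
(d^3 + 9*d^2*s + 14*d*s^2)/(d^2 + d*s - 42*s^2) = d*(-d - 2*s)/(-d + 6*s)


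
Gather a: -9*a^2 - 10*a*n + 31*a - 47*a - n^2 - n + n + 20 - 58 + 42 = -9*a^2 + a*(-10*n - 16) - n^2 + 4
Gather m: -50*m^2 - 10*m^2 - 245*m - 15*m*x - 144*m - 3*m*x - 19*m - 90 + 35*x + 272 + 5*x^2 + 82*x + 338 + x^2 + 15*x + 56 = -60*m^2 + m*(-18*x - 408) + 6*x^2 + 132*x + 576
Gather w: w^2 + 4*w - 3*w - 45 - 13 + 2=w^2 + w - 56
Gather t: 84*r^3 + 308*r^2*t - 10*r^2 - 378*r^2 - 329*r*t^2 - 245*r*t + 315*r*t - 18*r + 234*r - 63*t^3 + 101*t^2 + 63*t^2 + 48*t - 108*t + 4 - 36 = 84*r^3 - 388*r^2 + 216*r - 63*t^3 + t^2*(164 - 329*r) + t*(308*r^2 + 70*r - 60) - 32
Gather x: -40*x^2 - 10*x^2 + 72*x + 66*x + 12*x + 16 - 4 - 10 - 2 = -50*x^2 + 150*x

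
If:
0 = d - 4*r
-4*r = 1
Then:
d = -1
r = -1/4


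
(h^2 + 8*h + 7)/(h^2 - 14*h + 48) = (h^2 + 8*h + 7)/(h^2 - 14*h + 48)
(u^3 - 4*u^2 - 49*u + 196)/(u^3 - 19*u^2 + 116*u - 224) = (u + 7)/(u - 8)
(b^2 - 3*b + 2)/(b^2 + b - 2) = (b - 2)/(b + 2)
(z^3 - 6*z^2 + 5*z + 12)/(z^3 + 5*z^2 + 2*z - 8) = (z^3 - 6*z^2 + 5*z + 12)/(z^3 + 5*z^2 + 2*z - 8)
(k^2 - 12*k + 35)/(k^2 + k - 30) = (k - 7)/(k + 6)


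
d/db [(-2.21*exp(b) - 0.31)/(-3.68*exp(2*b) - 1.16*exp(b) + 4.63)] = (-(2.21*exp(b) + 0.31)*(7.36*exp(b) + 1.16) + 8.1328*exp(2*b) + 2.5636*exp(b) - 10.2323)*exp(b)/(3.68*exp(2*b) + 1.16*exp(b) - 4.63)^2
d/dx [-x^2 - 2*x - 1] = -2*x - 2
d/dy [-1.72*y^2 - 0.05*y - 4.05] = -3.44*y - 0.05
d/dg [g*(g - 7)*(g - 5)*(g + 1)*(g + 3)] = 5*g^4 - 32*g^3 - 30*g^2 + 208*g + 105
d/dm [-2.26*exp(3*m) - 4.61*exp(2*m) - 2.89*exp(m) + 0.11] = (-6.78*exp(2*m) - 9.22*exp(m) - 2.89)*exp(m)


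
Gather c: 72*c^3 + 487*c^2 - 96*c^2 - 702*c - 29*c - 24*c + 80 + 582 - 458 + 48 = 72*c^3 + 391*c^2 - 755*c + 252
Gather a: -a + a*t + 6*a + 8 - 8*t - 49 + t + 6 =a*(t + 5) - 7*t - 35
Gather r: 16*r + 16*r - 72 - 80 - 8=32*r - 160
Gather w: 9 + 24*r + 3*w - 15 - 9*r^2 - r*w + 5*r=-9*r^2 + 29*r + w*(3 - r) - 6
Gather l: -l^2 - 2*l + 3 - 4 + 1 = -l^2 - 2*l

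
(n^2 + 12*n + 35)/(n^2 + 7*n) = (n + 5)/n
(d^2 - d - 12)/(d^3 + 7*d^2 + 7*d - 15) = (d - 4)/(d^2 + 4*d - 5)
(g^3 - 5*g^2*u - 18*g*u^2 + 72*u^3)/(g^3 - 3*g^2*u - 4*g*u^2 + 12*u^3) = (-g^2 + 2*g*u + 24*u^2)/(-g^2 + 4*u^2)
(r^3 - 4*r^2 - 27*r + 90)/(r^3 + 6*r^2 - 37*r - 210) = (r - 3)/(r + 7)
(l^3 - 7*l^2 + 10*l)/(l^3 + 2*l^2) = (l^2 - 7*l + 10)/(l*(l + 2))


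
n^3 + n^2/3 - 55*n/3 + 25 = (n - 3)*(n - 5/3)*(n + 5)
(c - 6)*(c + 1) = c^2 - 5*c - 6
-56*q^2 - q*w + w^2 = (-8*q + w)*(7*q + w)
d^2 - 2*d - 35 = (d - 7)*(d + 5)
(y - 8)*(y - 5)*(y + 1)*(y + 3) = y^4 - 9*y^3 - 9*y^2 + 121*y + 120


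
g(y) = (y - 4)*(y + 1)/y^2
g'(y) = (y - 4)/y^2 + (y + 1)/y^2 - 2*(y - 4)*(y + 1)/y^3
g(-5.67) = 1.40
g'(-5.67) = 0.05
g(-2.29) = 1.55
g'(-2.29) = -0.09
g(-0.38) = -18.81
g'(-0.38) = -125.02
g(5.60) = 0.34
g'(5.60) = 0.14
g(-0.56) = -6.40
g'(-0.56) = -35.99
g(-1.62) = 1.33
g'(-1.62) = -0.74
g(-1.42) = 1.13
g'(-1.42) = -1.31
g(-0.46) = -11.38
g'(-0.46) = -68.01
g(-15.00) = 1.18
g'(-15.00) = 0.01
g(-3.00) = 1.56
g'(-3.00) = 0.04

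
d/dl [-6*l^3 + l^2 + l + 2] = -18*l^2 + 2*l + 1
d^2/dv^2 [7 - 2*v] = 0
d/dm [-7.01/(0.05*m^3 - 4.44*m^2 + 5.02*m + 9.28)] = (1.0515*m^2 - 62.2488*m + 35.1902)/(0.05*m^3 - 4.44*m^2 + 5.02*m + 9.28)^2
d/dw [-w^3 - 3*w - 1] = -3*w^2 - 3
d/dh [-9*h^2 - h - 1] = -18*h - 1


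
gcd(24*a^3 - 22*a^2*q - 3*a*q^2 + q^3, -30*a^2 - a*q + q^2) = -6*a + q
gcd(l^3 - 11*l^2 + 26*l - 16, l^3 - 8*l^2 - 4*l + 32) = l^2 - 10*l + 16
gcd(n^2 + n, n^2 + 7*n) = n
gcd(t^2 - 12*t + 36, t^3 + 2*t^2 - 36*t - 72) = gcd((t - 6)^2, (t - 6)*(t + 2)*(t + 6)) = t - 6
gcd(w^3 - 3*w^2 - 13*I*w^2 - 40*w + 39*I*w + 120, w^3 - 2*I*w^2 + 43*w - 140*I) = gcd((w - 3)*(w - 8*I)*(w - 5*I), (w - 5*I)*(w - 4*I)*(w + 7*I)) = w - 5*I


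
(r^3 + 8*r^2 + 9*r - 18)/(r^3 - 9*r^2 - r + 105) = (r^2 + 5*r - 6)/(r^2 - 12*r + 35)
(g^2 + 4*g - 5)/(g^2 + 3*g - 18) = (g^2 + 4*g - 5)/(g^2 + 3*g - 18)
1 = 1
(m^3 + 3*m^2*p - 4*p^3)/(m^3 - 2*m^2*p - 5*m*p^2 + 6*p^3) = (-m - 2*p)/(-m + 3*p)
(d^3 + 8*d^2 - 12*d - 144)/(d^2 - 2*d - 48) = (d^2 + 2*d - 24)/(d - 8)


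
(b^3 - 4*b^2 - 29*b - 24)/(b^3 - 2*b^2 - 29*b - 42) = (b^2 - 7*b - 8)/(b^2 - 5*b - 14)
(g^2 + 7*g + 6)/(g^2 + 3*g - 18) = (g + 1)/(g - 3)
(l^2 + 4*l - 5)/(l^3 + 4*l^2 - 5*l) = 1/l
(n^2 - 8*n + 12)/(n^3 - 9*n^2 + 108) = (n - 2)/(n^2 - 3*n - 18)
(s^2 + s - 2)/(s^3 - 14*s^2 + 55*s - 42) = (s + 2)/(s^2 - 13*s + 42)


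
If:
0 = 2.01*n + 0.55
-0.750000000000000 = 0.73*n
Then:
No Solution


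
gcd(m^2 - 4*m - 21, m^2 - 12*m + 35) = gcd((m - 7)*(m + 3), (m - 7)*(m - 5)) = m - 7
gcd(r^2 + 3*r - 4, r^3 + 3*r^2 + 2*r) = 1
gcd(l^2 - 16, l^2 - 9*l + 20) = l - 4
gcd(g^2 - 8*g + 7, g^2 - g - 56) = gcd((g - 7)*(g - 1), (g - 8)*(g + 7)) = 1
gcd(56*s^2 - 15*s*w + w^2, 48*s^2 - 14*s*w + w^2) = 8*s - w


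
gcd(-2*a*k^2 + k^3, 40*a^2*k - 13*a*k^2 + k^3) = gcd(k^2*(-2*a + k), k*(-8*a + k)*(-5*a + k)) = k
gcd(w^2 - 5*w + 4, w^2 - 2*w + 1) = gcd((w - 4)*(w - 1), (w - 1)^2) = w - 1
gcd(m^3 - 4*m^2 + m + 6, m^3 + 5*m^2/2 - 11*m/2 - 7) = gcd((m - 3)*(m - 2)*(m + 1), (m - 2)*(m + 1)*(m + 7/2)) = m^2 - m - 2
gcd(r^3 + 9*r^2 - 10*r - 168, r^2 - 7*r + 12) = r - 4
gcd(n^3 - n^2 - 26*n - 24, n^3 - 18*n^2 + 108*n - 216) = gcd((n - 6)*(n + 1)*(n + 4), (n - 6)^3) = n - 6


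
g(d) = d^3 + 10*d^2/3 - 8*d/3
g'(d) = 3*d^2 + 20*d/3 - 8/3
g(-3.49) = 7.40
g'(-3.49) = 10.61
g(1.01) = 1.74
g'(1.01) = 7.13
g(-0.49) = 1.99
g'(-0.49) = -5.21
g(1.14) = 2.77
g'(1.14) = 8.83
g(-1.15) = 5.95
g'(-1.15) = -6.37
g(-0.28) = 0.99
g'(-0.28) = -4.30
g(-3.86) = 2.45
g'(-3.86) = 16.30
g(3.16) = 56.41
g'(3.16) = 48.36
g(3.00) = 49.00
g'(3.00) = 44.33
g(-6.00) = -80.00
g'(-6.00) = 65.33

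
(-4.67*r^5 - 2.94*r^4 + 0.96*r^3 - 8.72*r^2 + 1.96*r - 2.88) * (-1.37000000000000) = 6.3979*r^5 + 4.0278*r^4 - 1.3152*r^3 + 11.9464*r^2 - 2.6852*r + 3.9456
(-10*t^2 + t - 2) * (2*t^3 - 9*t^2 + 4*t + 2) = -20*t^5 + 92*t^4 - 53*t^3 + 2*t^2 - 6*t - 4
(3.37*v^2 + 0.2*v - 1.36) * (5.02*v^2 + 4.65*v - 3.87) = 16.9174*v^4 + 16.6745*v^3 - 18.9391*v^2 - 7.098*v + 5.2632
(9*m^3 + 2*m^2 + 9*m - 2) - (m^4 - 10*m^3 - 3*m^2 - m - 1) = -m^4 + 19*m^3 + 5*m^2 + 10*m - 1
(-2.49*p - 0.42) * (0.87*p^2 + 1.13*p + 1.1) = -2.1663*p^3 - 3.1791*p^2 - 3.2136*p - 0.462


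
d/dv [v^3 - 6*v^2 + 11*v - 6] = 3*v^2 - 12*v + 11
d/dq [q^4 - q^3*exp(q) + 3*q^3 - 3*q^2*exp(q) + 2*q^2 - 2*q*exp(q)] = -q^3*exp(q) + 4*q^3 - 6*q^2*exp(q) + 9*q^2 - 8*q*exp(q) + 4*q - 2*exp(q)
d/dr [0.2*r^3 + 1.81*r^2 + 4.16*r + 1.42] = 0.6*r^2 + 3.62*r + 4.16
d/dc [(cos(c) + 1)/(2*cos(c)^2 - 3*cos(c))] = (4*cos(c) + cos(2*c) - 2)*sin(c)/((2*cos(c) - 3)^2*cos(c)^2)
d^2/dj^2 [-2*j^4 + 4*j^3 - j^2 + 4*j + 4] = -24*j^2 + 24*j - 2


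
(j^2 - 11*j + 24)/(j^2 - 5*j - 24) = (j - 3)/(j + 3)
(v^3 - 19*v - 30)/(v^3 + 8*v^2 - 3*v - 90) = (v^3 - 19*v - 30)/(v^3 + 8*v^2 - 3*v - 90)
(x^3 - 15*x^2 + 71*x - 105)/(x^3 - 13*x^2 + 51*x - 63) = (x - 5)/(x - 3)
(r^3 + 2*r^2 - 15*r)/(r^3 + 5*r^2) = (r - 3)/r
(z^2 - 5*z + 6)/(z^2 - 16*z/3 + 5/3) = 3*(z^2 - 5*z + 6)/(3*z^2 - 16*z + 5)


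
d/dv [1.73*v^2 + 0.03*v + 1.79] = 3.46*v + 0.03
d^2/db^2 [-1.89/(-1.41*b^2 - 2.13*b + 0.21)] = (-7.515018*b^2 - 11.352474*b + 1.89*(2.82*b + 2.13)*(5.64*b + 4.26) + 1.119258)/(1.41*b^2 + 2.13*b - 0.21)^3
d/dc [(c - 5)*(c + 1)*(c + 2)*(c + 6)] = 4*c^3 + 12*c^2 - 50*c - 88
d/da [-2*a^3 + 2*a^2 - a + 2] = -6*a^2 + 4*a - 1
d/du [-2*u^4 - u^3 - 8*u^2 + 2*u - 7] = -8*u^3 - 3*u^2 - 16*u + 2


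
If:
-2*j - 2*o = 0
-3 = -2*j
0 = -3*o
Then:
No Solution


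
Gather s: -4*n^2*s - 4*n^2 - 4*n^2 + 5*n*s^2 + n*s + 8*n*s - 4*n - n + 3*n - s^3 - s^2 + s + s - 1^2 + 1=-8*n^2 - 2*n - s^3 + s^2*(5*n - 1) + s*(-4*n^2 + 9*n + 2)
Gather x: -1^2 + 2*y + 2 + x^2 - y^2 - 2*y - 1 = x^2 - y^2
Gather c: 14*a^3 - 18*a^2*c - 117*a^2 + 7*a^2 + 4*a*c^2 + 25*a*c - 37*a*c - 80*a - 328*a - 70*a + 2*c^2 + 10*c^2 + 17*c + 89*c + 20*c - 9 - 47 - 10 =14*a^3 - 110*a^2 - 478*a + c^2*(4*a + 12) + c*(-18*a^2 - 12*a + 126) - 66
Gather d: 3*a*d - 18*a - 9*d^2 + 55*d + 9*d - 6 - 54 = -18*a - 9*d^2 + d*(3*a + 64) - 60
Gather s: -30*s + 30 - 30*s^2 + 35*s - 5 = -30*s^2 + 5*s + 25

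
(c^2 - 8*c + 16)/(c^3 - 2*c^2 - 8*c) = (c - 4)/(c*(c + 2))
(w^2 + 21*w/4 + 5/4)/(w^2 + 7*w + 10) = (w + 1/4)/(w + 2)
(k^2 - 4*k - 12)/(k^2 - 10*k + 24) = (k + 2)/(k - 4)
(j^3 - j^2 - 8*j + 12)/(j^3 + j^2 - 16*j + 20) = (j + 3)/(j + 5)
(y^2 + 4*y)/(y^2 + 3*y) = (y + 4)/(y + 3)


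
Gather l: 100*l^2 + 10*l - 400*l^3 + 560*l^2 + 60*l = -400*l^3 + 660*l^2 + 70*l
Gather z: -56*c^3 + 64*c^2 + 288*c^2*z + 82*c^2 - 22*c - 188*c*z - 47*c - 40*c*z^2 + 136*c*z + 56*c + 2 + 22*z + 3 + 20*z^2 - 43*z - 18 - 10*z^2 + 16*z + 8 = -56*c^3 + 146*c^2 - 13*c + z^2*(10 - 40*c) + z*(288*c^2 - 52*c - 5) - 5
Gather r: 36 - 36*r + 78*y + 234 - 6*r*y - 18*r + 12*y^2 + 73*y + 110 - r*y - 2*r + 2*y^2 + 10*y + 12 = r*(-7*y - 56) + 14*y^2 + 161*y + 392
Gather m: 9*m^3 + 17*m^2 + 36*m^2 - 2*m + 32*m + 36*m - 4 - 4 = 9*m^3 + 53*m^2 + 66*m - 8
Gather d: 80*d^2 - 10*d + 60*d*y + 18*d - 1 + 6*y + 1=80*d^2 + d*(60*y + 8) + 6*y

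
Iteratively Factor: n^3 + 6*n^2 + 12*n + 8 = (n + 2)*(n^2 + 4*n + 4) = (n + 2)^2*(n + 2)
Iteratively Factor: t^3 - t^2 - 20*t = (t + 4)*(t^2 - 5*t) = t*(t + 4)*(t - 5)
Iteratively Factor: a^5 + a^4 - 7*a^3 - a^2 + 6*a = (a - 1)*(a^4 + 2*a^3 - 5*a^2 - 6*a) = (a - 1)*(a + 3)*(a^3 - a^2 - 2*a) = a*(a - 1)*(a + 3)*(a^2 - a - 2) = a*(a - 1)*(a + 1)*(a + 3)*(a - 2)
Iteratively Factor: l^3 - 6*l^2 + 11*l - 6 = (l - 1)*(l^2 - 5*l + 6) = (l - 3)*(l - 1)*(l - 2)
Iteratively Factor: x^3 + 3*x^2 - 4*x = (x - 1)*(x^2 + 4*x) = (x - 1)*(x + 4)*(x)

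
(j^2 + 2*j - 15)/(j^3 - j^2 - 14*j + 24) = (j + 5)/(j^2 + 2*j - 8)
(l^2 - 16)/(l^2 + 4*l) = (l - 4)/l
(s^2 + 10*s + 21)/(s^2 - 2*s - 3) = (s^2 + 10*s + 21)/(s^2 - 2*s - 3)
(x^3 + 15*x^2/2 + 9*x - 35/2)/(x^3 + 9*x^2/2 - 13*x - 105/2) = (2*x^2 + 5*x - 7)/(2*x^2 - x - 21)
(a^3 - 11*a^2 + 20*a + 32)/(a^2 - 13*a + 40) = (a^2 - 3*a - 4)/(a - 5)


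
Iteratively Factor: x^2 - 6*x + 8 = (x - 2)*(x - 4)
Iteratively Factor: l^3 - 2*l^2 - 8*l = (l)*(l^2 - 2*l - 8) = l*(l + 2)*(l - 4)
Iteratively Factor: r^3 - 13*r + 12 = (r - 1)*(r^2 + r - 12) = (r - 3)*(r - 1)*(r + 4)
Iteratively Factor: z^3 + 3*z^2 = (z + 3)*(z^2) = z*(z + 3)*(z)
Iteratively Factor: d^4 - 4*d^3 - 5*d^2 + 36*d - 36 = (d + 3)*(d^3 - 7*d^2 + 16*d - 12) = (d - 2)*(d + 3)*(d^2 - 5*d + 6) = (d - 3)*(d - 2)*(d + 3)*(d - 2)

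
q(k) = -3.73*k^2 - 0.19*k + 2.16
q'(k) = -7.46*k - 0.19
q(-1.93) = -11.37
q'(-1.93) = 14.21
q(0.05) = 2.14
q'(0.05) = -0.56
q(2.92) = -30.20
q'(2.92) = -21.97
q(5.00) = -92.04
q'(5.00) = -37.49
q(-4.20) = -62.84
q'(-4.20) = 31.14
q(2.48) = -21.25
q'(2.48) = -18.69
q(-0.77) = 0.09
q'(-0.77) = 5.55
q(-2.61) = -22.75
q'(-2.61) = 19.28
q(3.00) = -31.98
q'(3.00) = -22.57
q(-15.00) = -834.24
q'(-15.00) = 111.71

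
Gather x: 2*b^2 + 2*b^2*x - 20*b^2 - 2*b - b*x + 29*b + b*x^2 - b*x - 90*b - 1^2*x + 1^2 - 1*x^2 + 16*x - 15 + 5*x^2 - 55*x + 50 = -18*b^2 - 63*b + x^2*(b + 4) + x*(2*b^2 - 2*b - 40) + 36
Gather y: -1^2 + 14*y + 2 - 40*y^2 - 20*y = -40*y^2 - 6*y + 1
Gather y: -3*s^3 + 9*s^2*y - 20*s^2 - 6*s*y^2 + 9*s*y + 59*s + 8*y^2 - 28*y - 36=-3*s^3 - 20*s^2 + 59*s + y^2*(8 - 6*s) + y*(9*s^2 + 9*s - 28) - 36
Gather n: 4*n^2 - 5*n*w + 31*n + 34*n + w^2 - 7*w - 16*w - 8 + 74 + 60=4*n^2 + n*(65 - 5*w) + w^2 - 23*w + 126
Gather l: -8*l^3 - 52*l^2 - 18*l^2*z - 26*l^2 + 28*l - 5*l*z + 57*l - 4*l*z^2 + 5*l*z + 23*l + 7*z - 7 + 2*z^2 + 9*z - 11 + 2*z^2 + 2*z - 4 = -8*l^3 + l^2*(-18*z - 78) + l*(108 - 4*z^2) + 4*z^2 + 18*z - 22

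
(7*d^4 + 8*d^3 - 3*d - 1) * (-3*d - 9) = -21*d^5 - 87*d^4 - 72*d^3 + 9*d^2 + 30*d + 9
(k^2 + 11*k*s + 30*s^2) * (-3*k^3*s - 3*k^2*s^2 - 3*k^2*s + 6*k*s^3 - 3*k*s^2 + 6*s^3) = -3*k^5*s - 36*k^4*s^2 - 3*k^4*s - 117*k^3*s^3 - 36*k^3*s^2 - 24*k^2*s^4 - 117*k^2*s^3 + 180*k*s^5 - 24*k*s^4 + 180*s^5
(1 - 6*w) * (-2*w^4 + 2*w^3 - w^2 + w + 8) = 12*w^5 - 14*w^4 + 8*w^3 - 7*w^2 - 47*w + 8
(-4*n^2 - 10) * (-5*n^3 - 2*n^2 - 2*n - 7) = 20*n^5 + 8*n^4 + 58*n^3 + 48*n^2 + 20*n + 70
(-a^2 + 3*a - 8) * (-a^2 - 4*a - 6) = a^4 + a^3 + 2*a^2 + 14*a + 48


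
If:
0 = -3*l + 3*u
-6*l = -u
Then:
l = 0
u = 0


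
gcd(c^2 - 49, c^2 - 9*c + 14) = c - 7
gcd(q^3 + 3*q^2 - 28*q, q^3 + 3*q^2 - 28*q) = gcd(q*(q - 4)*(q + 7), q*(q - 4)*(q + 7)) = q^3 + 3*q^2 - 28*q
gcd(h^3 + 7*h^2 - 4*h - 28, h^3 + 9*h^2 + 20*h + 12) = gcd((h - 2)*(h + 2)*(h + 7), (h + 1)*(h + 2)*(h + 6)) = h + 2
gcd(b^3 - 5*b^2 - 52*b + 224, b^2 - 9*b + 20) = b - 4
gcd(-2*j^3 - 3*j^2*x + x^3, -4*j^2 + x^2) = -2*j + x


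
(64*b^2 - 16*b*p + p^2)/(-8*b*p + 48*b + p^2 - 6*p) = (-8*b + p)/(p - 6)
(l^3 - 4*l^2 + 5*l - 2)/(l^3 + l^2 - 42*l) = (l^3 - 4*l^2 + 5*l - 2)/(l*(l^2 + l - 42))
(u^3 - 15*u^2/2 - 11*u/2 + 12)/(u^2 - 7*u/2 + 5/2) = (2*u^2 - 13*u - 24)/(2*u - 5)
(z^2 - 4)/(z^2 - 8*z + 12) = (z + 2)/(z - 6)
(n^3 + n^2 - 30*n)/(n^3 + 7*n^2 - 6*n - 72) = n*(n - 5)/(n^2 + n - 12)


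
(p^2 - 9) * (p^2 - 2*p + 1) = p^4 - 2*p^3 - 8*p^2 + 18*p - 9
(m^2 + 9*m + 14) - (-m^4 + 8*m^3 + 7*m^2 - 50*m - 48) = m^4 - 8*m^3 - 6*m^2 + 59*m + 62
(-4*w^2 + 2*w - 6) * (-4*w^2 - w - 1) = 16*w^4 - 4*w^3 + 26*w^2 + 4*w + 6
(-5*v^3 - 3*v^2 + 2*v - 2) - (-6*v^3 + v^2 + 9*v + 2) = v^3 - 4*v^2 - 7*v - 4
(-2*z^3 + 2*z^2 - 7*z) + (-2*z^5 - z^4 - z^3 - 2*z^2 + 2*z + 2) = -2*z^5 - z^4 - 3*z^3 - 5*z + 2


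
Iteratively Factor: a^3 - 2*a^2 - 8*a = (a + 2)*(a^2 - 4*a) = (a - 4)*(a + 2)*(a)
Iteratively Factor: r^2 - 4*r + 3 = (r - 3)*(r - 1)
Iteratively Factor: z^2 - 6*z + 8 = (z - 4)*(z - 2)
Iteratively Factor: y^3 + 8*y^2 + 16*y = (y)*(y^2 + 8*y + 16) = y*(y + 4)*(y + 4)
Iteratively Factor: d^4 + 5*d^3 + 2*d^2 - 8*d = (d + 4)*(d^3 + d^2 - 2*d) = (d + 2)*(d + 4)*(d^2 - d) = (d - 1)*(d + 2)*(d + 4)*(d)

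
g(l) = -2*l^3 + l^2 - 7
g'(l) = -6*l^2 + 2*l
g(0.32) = -6.96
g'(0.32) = 0.03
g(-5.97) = 454.19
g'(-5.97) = -225.79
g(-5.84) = 425.46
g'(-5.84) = -216.31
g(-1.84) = 8.84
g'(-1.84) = -23.99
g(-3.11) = 62.83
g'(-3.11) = -64.25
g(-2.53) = 31.79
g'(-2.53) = -43.47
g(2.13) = -21.79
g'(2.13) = -22.96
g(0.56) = -7.04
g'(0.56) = -0.76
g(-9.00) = 1532.00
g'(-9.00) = -504.00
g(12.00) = -3319.00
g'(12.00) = -840.00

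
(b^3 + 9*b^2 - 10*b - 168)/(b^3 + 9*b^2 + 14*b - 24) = (b^2 + 3*b - 28)/(b^2 + 3*b - 4)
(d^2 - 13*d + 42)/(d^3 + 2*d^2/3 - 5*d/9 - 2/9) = 9*(d^2 - 13*d + 42)/(9*d^3 + 6*d^2 - 5*d - 2)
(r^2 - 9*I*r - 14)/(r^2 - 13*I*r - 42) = (r - 2*I)/(r - 6*I)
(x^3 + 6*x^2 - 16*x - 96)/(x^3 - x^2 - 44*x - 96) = (x^2 + 2*x - 24)/(x^2 - 5*x - 24)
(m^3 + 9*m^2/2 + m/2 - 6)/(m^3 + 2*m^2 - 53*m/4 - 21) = 2*(m - 1)/(2*m - 7)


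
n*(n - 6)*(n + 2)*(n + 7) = n^4 + 3*n^3 - 40*n^2 - 84*n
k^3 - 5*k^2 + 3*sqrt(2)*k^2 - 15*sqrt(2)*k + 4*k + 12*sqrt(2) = (k - 4)*(k - 1)*(k + 3*sqrt(2))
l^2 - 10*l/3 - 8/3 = (l - 4)*(l + 2/3)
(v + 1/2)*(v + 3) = v^2 + 7*v/2 + 3/2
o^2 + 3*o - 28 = (o - 4)*(o + 7)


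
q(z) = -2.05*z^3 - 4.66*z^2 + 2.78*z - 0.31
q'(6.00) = -274.54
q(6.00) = -594.19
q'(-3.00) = -24.61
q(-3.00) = 4.76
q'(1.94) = -38.45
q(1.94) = -27.42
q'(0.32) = -0.83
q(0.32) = 0.04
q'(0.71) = -6.94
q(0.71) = -1.42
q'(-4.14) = -64.04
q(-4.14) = 53.77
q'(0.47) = -2.96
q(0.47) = -0.25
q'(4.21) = -145.46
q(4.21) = -224.17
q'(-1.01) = 5.92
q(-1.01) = -5.76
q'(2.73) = -68.50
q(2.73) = -69.16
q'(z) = -6.15*z^2 - 9.32*z + 2.78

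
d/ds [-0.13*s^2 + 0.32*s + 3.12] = 0.32 - 0.26*s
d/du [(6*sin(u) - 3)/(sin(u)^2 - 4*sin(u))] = 6*(sin(u) + cos(u)^2 - 3)*cos(u)/((sin(u) - 4)^2*sin(u)^2)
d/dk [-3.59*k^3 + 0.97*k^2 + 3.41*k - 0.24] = -10.77*k^2 + 1.94*k + 3.41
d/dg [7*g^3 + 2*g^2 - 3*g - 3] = 21*g^2 + 4*g - 3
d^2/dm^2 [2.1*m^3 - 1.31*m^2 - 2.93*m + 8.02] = 12.6*m - 2.62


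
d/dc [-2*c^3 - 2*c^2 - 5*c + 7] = -6*c^2 - 4*c - 5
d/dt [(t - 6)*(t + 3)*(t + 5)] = 3*t^2 + 4*t - 33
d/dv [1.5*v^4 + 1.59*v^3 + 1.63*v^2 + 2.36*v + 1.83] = 6.0*v^3 + 4.77*v^2 + 3.26*v + 2.36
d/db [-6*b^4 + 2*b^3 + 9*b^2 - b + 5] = -24*b^3 + 6*b^2 + 18*b - 1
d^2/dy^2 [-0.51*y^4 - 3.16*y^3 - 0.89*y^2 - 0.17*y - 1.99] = -6.12*y^2 - 18.96*y - 1.78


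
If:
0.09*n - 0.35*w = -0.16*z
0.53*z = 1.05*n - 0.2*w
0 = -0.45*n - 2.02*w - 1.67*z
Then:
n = 0.00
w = 0.00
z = 0.00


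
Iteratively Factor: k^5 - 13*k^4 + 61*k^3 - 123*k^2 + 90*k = (k - 5)*(k^4 - 8*k^3 + 21*k^2 - 18*k) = k*(k - 5)*(k^3 - 8*k^2 + 21*k - 18) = k*(k - 5)*(k - 3)*(k^2 - 5*k + 6) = k*(k - 5)*(k - 3)*(k - 2)*(k - 3)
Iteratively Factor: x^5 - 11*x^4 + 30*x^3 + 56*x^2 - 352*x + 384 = (x + 3)*(x^4 - 14*x^3 + 72*x^2 - 160*x + 128) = (x - 4)*(x + 3)*(x^3 - 10*x^2 + 32*x - 32) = (x - 4)^2*(x + 3)*(x^2 - 6*x + 8) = (x - 4)^2*(x - 2)*(x + 3)*(x - 4)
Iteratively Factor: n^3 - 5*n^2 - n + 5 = (n - 5)*(n^2 - 1) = (n - 5)*(n - 1)*(n + 1)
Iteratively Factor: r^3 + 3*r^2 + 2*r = (r + 2)*(r^2 + r) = r*(r + 2)*(r + 1)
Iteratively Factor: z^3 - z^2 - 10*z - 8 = (z + 1)*(z^2 - 2*z - 8) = (z - 4)*(z + 1)*(z + 2)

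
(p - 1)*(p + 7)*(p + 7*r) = p^3 + 7*p^2*r + 6*p^2 + 42*p*r - 7*p - 49*r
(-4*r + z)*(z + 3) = -4*r*z - 12*r + z^2 + 3*z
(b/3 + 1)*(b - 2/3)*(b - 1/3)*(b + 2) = b^4/3 + 4*b^3/3 + 11*b^2/27 - 44*b/27 + 4/9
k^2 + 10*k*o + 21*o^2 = (k + 3*o)*(k + 7*o)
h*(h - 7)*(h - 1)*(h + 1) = h^4 - 7*h^3 - h^2 + 7*h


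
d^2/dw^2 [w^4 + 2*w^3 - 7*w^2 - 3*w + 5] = 12*w^2 + 12*w - 14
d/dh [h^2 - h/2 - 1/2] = 2*h - 1/2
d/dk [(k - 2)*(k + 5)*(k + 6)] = 3*k^2 + 18*k + 8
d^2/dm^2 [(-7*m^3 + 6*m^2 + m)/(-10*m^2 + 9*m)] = -146/(1000*m^3 - 2700*m^2 + 2430*m - 729)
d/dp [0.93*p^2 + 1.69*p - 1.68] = 1.86*p + 1.69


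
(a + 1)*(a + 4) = a^2 + 5*a + 4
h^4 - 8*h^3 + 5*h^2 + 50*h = h*(h - 5)^2*(h + 2)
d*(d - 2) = d^2 - 2*d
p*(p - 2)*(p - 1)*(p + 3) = p^4 - 7*p^2 + 6*p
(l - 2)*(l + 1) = l^2 - l - 2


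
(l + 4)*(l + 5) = l^2 + 9*l + 20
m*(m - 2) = m^2 - 2*m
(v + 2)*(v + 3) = v^2 + 5*v + 6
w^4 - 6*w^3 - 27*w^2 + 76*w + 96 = (w - 8)*(w - 3)*(w + 1)*(w + 4)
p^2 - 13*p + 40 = (p - 8)*(p - 5)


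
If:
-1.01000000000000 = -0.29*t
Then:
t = 3.48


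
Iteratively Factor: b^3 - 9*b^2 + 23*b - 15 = (b - 1)*(b^2 - 8*b + 15) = (b - 3)*(b - 1)*(b - 5)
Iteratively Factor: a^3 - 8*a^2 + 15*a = (a - 5)*(a^2 - 3*a) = (a - 5)*(a - 3)*(a)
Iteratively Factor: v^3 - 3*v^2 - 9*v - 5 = (v + 1)*(v^2 - 4*v - 5) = (v + 1)^2*(v - 5)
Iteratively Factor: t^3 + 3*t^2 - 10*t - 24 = (t - 3)*(t^2 + 6*t + 8) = (t - 3)*(t + 2)*(t + 4)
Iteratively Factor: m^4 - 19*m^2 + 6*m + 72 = (m - 3)*(m^3 + 3*m^2 - 10*m - 24) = (m - 3)*(m + 4)*(m^2 - m - 6) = (m - 3)*(m + 2)*(m + 4)*(m - 3)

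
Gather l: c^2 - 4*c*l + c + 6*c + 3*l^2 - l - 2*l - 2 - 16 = c^2 + 7*c + 3*l^2 + l*(-4*c - 3) - 18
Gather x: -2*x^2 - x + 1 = -2*x^2 - x + 1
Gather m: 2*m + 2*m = 4*m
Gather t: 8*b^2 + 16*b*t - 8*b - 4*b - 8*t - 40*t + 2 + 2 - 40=8*b^2 - 12*b + t*(16*b - 48) - 36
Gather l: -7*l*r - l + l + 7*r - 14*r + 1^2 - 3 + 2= -7*l*r - 7*r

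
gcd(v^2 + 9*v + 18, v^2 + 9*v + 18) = v^2 + 9*v + 18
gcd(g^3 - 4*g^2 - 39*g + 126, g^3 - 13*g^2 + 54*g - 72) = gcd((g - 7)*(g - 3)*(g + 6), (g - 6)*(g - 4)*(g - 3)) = g - 3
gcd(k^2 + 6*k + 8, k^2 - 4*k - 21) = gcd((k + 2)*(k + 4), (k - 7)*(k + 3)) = 1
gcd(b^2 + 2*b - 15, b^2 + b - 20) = b + 5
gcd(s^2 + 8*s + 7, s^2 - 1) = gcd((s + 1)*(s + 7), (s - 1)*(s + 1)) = s + 1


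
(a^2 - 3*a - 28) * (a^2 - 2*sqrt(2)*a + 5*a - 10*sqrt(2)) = a^4 - 2*sqrt(2)*a^3 + 2*a^3 - 43*a^2 - 4*sqrt(2)*a^2 - 140*a + 86*sqrt(2)*a + 280*sqrt(2)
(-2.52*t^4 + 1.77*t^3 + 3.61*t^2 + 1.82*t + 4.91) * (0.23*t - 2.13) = -0.5796*t^5 + 5.7747*t^4 - 2.9398*t^3 - 7.2707*t^2 - 2.7473*t - 10.4583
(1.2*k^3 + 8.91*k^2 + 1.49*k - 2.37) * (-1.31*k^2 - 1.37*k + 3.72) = -1.572*k^5 - 13.3161*k^4 - 9.6946*k^3 + 34.2086*k^2 + 8.7897*k - 8.8164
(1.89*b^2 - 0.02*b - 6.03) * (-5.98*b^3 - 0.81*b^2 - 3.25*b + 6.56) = -11.3022*b^5 - 1.4113*b^4 + 29.9331*b^3 + 17.3477*b^2 + 19.4663*b - 39.5568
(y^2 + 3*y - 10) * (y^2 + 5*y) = y^4 + 8*y^3 + 5*y^2 - 50*y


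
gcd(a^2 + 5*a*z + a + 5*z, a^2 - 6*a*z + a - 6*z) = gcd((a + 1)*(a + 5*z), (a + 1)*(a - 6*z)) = a + 1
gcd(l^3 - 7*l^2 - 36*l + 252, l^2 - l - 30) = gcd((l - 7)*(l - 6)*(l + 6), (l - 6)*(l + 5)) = l - 6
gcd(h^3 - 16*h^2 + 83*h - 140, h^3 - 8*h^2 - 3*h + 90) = h - 5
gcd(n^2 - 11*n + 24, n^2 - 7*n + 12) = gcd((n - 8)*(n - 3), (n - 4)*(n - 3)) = n - 3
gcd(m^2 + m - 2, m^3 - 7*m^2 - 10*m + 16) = m^2 + m - 2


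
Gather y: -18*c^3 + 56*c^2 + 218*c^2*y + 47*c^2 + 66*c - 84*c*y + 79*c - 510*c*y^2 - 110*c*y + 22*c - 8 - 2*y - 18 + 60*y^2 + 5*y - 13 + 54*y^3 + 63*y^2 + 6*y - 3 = -18*c^3 + 103*c^2 + 167*c + 54*y^3 + y^2*(123 - 510*c) + y*(218*c^2 - 194*c + 9) - 42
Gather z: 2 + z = z + 2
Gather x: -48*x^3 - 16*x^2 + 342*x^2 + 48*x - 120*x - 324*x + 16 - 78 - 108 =-48*x^3 + 326*x^2 - 396*x - 170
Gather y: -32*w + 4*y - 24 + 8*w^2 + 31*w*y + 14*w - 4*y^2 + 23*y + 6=8*w^2 - 18*w - 4*y^2 + y*(31*w + 27) - 18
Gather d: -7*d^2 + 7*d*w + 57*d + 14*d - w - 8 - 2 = -7*d^2 + d*(7*w + 71) - w - 10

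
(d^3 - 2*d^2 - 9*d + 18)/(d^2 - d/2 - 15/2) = 2*(d^2 + d - 6)/(2*d + 5)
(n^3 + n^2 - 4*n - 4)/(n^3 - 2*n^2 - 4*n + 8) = (n + 1)/(n - 2)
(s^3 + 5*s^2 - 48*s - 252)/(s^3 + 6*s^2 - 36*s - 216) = (s - 7)/(s - 6)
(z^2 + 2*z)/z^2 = (z + 2)/z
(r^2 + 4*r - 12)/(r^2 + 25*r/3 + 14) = 3*(r - 2)/(3*r + 7)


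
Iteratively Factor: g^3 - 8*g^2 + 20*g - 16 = (g - 4)*(g^2 - 4*g + 4) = (g - 4)*(g - 2)*(g - 2)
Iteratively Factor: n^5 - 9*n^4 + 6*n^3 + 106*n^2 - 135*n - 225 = (n + 1)*(n^4 - 10*n^3 + 16*n^2 + 90*n - 225) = (n + 1)*(n + 3)*(n^3 - 13*n^2 + 55*n - 75) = (n - 3)*(n + 1)*(n + 3)*(n^2 - 10*n + 25) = (n - 5)*(n - 3)*(n + 1)*(n + 3)*(n - 5)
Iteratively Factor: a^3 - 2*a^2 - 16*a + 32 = (a - 4)*(a^2 + 2*a - 8) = (a - 4)*(a - 2)*(a + 4)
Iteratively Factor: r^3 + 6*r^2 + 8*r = (r)*(r^2 + 6*r + 8) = r*(r + 2)*(r + 4)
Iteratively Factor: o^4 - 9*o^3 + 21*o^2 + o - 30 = (o - 3)*(o^3 - 6*o^2 + 3*o + 10) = (o - 5)*(o - 3)*(o^2 - o - 2) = (o - 5)*(o - 3)*(o - 2)*(o + 1)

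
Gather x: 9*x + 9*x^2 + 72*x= 9*x^2 + 81*x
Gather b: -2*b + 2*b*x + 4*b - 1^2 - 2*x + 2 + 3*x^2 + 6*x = b*(2*x + 2) + 3*x^2 + 4*x + 1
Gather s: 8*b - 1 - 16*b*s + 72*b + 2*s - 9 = 80*b + s*(2 - 16*b) - 10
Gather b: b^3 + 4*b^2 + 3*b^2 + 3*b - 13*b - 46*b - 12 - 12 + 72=b^3 + 7*b^2 - 56*b + 48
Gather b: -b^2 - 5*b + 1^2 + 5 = -b^2 - 5*b + 6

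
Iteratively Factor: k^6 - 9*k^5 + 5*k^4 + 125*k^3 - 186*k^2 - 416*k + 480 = (k - 4)*(k^5 - 5*k^4 - 15*k^3 + 65*k^2 + 74*k - 120) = (k - 4)^2*(k^4 - k^3 - 19*k^2 - 11*k + 30) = (k - 5)*(k - 4)^2*(k^3 + 4*k^2 + k - 6) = (k - 5)*(k - 4)^2*(k - 1)*(k^2 + 5*k + 6) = (k - 5)*(k - 4)^2*(k - 1)*(k + 2)*(k + 3)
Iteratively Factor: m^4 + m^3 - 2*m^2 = (m)*(m^3 + m^2 - 2*m) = m^2*(m^2 + m - 2) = m^2*(m - 1)*(m + 2)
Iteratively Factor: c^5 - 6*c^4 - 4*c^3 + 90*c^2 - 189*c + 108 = (c - 3)*(c^4 - 3*c^3 - 13*c^2 + 51*c - 36) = (c - 3)*(c + 4)*(c^3 - 7*c^2 + 15*c - 9) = (c - 3)^2*(c + 4)*(c^2 - 4*c + 3) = (c - 3)^3*(c + 4)*(c - 1)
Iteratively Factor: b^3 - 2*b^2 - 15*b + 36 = (b - 3)*(b^2 + b - 12) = (b - 3)*(b + 4)*(b - 3)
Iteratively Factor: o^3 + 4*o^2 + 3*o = (o + 1)*(o^2 + 3*o) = (o + 1)*(o + 3)*(o)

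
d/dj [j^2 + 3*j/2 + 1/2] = 2*j + 3/2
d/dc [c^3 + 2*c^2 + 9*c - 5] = 3*c^2 + 4*c + 9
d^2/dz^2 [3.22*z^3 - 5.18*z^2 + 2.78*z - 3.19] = 19.32*z - 10.36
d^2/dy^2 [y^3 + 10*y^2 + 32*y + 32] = 6*y + 20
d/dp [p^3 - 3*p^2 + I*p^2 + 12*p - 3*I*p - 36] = 3*p^2 + 2*p*(-3 + I) + 12 - 3*I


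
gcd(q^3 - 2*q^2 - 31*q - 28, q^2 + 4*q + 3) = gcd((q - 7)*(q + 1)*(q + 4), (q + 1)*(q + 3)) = q + 1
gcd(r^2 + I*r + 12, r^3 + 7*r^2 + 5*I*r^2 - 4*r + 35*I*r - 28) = r + 4*I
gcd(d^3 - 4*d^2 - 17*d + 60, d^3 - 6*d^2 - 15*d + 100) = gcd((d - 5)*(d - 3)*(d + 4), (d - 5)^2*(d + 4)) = d^2 - d - 20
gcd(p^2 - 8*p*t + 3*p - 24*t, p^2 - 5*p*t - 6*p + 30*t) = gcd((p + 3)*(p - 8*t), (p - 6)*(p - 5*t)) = 1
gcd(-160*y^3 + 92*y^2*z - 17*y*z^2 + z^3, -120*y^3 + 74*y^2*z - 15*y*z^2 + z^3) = 20*y^2 - 9*y*z + z^2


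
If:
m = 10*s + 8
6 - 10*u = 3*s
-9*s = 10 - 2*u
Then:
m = -7/6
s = -11/12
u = 7/8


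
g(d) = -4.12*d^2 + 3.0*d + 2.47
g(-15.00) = -969.53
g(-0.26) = 1.41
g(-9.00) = -358.25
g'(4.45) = -33.67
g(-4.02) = -76.17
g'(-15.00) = 126.60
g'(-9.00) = 77.16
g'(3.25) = -23.78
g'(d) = 3.0 - 8.24*d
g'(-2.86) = 26.57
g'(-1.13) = 12.31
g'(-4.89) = 43.29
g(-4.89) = -110.72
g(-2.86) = -39.81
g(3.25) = -31.30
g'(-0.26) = 5.14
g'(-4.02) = 36.12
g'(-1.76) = 17.50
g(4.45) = -65.77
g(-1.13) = -6.18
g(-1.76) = -15.57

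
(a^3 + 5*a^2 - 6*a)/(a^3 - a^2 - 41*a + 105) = a*(a^2 + 5*a - 6)/(a^3 - a^2 - 41*a + 105)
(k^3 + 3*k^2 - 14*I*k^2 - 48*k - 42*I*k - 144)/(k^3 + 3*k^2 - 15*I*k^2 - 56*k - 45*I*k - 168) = (k - 6*I)/(k - 7*I)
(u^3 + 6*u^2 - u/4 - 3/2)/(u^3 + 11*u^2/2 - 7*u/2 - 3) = (u - 1/2)/(u - 1)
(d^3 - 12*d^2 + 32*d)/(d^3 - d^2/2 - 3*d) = 2*(-d^2 + 12*d - 32)/(-2*d^2 + d + 6)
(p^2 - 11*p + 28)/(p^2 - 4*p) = (p - 7)/p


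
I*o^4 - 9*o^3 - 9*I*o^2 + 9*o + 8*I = (o - 1)*(o + I)*(o + 8*I)*(I*o + I)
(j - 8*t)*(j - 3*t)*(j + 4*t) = j^3 - 7*j^2*t - 20*j*t^2 + 96*t^3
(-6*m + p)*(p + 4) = -6*m*p - 24*m + p^2 + 4*p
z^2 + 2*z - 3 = (z - 1)*(z + 3)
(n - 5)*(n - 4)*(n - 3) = n^3 - 12*n^2 + 47*n - 60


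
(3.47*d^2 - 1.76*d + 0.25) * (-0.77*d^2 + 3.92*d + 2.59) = -2.6719*d^4 + 14.9576*d^3 + 1.8956*d^2 - 3.5784*d + 0.6475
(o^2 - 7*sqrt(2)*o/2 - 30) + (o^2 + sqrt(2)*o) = 2*o^2 - 5*sqrt(2)*o/2 - 30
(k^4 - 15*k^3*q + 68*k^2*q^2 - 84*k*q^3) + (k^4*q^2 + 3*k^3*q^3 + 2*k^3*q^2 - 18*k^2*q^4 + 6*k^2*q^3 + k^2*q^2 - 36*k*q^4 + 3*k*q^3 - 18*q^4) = k^4*q^2 + k^4 + 3*k^3*q^3 + 2*k^3*q^2 - 15*k^3*q - 18*k^2*q^4 + 6*k^2*q^3 + 69*k^2*q^2 - 36*k*q^4 - 81*k*q^3 - 18*q^4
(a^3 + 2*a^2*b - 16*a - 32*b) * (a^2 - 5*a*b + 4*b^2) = a^5 - 3*a^4*b - 6*a^3*b^2 - 16*a^3 + 8*a^2*b^3 + 48*a^2*b + 96*a*b^2 - 128*b^3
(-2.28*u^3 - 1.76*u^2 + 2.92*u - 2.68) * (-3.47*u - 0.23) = 7.9116*u^4 + 6.6316*u^3 - 9.7276*u^2 + 8.628*u + 0.6164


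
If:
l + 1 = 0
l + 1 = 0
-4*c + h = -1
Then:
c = h/4 + 1/4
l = -1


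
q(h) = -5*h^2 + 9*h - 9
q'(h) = 9 - 10*h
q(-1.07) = -24.35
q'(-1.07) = 19.70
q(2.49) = -17.59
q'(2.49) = -15.90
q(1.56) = -7.13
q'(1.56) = -6.60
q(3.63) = -42.21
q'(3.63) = -27.30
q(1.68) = -7.99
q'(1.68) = -7.80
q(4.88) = -84.15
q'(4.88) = -39.80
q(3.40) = -36.20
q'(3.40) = -25.00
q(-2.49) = -62.41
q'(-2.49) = 33.90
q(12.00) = -621.00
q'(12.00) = -111.00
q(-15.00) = -1269.00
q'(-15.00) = 159.00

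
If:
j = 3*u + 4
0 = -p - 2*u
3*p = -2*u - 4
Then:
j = 7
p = -2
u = 1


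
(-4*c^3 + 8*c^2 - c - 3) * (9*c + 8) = -36*c^4 + 40*c^3 + 55*c^2 - 35*c - 24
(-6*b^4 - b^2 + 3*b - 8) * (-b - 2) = 6*b^5 + 12*b^4 + b^3 - b^2 + 2*b + 16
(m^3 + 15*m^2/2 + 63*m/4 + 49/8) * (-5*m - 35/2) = -5*m^4 - 55*m^3 - 210*m^2 - 1225*m/4 - 1715/16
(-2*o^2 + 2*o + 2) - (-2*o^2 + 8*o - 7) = 9 - 6*o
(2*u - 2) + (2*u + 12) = 4*u + 10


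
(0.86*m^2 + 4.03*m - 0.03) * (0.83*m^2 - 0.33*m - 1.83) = 0.7138*m^4 + 3.0611*m^3 - 2.9286*m^2 - 7.365*m + 0.0549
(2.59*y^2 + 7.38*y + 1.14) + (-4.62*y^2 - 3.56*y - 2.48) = -2.03*y^2 + 3.82*y - 1.34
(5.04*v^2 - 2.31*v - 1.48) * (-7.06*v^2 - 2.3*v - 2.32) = -35.5824*v^4 + 4.7166*v^3 + 4.069*v^2 + 8.7632*v + 3.4336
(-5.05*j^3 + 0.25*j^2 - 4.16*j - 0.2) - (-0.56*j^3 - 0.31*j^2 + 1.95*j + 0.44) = -4.49*j^3 + 0.56*j^2 - 6.11*j - 0.64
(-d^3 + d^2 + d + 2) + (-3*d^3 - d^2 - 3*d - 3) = -4*d^3 - 2*d - 1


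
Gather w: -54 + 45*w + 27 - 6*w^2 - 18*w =-6*w^2 + 27*w - 27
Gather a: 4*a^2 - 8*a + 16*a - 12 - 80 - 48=4*a^2 + 8*a - 140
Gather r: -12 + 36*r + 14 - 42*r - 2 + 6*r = 0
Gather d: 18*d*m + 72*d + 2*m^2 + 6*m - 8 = d*(18*m + 72) + 2*m^2 + 6*m - 8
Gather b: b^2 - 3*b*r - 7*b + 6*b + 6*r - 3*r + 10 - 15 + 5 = b^2 + b*(-3*r - 1) + 3*r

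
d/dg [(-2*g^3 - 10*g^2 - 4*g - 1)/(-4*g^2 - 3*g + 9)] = (8*g^4 + 12*g^3 - 40*g^2 - 188*g - 39)/(16*g^4 + 24*g^3 - 63*g^2 - 54*g + 81)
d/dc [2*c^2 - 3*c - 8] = 4*c - 3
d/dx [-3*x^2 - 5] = -6*x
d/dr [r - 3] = 1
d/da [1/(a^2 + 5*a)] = (-2*a - 5)/(a^2*(a + 5)^2)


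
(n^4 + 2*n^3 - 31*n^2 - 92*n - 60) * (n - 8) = n^5 - 6*n^4 - 47*n^3 + 156*n^2 + 676*n + 480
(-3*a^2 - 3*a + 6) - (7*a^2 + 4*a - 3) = -10*a^2 - 7*a + 9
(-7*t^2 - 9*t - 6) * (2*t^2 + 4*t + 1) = -14*t^4 - 46*t^3 - 55*t^2 - 33*t - 6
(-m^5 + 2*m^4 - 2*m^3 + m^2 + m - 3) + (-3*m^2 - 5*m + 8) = -m^5 + 2*m^4 - 2*m^3 - 2*m^2 - 4*m + 5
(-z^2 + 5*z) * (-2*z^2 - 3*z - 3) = 2*z^4 - 7*z^3 - 12*z^2 - 15*z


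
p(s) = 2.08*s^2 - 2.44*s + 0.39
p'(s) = 4.16*s - 2.44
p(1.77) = 2.59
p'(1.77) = 4.92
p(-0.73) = 3.28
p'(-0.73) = -5.48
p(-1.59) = 9.53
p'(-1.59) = -9.05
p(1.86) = 3.05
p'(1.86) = 5.30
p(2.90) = 10.81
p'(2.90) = 9.62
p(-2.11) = 14.80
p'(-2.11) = -11.22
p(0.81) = -0.22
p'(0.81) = 0.93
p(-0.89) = 4.21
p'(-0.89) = -6.14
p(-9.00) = 190.83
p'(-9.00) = -39.88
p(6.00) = 60.63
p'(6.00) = 22.52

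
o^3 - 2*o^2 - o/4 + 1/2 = (o - 2)*(o - 1/2)*(o + 1/2)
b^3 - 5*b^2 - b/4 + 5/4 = (b - 5)*(b - 1/2)*(b + 1/2)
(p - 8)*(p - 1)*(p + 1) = p^3 - 8*p^2 - p + 8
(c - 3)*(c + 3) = c^2 - 9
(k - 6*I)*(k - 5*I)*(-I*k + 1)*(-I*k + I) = -k^4 + k^3 + 10*I*k^3 + 19*k^2 - 10*I*k^2 - 19*k + 30*I*k - 30*I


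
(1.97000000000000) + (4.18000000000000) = 6.15000000000000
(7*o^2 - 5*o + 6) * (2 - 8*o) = -56*o^3 + 54*o^2 - 58*o + 12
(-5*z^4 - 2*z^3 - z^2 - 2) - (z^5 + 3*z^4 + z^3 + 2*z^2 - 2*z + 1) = -z^5 - 8*z^4 - 3*z^3 - 3*z^2 + 2*z - 3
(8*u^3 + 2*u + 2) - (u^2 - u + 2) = 8*u^3 - u^2 + 3*u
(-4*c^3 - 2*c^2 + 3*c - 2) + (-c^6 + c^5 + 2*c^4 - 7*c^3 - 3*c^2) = -c^6 + c^5 + 2*c^4 - 11*c^3 - 5*c^2 + 3*c - 2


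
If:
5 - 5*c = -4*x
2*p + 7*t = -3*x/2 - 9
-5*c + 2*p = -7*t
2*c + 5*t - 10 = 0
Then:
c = -57/55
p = -6073/550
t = 664/275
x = -28/11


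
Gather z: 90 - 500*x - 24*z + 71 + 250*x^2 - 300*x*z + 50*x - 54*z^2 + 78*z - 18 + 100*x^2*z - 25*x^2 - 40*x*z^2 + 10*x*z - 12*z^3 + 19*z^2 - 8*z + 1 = 225*x^2 - 450*x - 12*z^3 + z^2*(-40*x - 35) + z*(100*x^2 - 290*x + 46) + 144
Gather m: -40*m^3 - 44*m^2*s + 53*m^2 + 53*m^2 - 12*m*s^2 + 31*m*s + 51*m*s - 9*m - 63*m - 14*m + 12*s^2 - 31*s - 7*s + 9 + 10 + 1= -40*m^3 + m^2*(106 - 44*s) + m*(-12*s^2 + 82*s - 86) + 12*s^2 - 38*s + 20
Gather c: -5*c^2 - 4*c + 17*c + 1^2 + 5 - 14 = -5*c^2 + 13*c - 8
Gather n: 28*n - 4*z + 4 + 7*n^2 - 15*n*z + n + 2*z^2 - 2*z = 7*n^2 + n*(29 - 15*z) + 2*z^2 - 6*z + 4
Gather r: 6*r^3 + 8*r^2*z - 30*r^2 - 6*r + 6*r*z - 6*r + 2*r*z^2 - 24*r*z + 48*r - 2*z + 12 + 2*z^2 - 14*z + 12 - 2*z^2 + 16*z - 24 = 6*r^3 + r^2*(8*z - 30) + r*(2*z^2 - 18*z + 36)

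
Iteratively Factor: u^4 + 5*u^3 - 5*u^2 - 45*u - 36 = (u + 1)*(u^3 + 4*u^2 - 9*u - 36) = (u - 3)*(u + 1)*(u^2 + 7*u + 12) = (u - 3)*(u + 1)*(u + 3)*(u + 4)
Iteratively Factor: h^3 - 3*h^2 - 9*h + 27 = (h + 3)*(h^2 - 6*h + 9) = (h - 3)*(h + 3)*(h - 3)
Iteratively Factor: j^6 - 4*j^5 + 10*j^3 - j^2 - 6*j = (j - 2)*(j^5 - 2*j^4 - 4*j^3 + 2*j^2 + 3*j) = j*(j - 2)*(j^4 - 2*j^3 - 4*j^2 + 2*j + 3) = j*(j - 2)*(j + 1)*(j^3 - 3*j^2 - j + 3) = j*(j - 2)*(j - 1)*(j + 1)*(j^2 - 2*j - 3) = j*(j - 2)*(j - 1)*(j + 1)^2*(j - 3)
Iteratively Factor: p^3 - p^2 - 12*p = (p + 3)*(p^2 - 4*p) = (p - 4)*(p + 3)*(p)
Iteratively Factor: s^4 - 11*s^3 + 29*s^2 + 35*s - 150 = (s - 3)*(s^3 - 8*s^2 + 5*s + 50) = (s - 5)*(s - 3)*(s^2 - 3*s - 10) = (s - 5)*(s - 3)*(s + 2)*(s - 5)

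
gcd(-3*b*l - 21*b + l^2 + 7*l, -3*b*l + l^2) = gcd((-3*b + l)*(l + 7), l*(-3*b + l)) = 3*b - l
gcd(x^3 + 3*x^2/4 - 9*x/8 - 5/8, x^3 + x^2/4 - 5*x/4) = x^2 + x/4 - 5/4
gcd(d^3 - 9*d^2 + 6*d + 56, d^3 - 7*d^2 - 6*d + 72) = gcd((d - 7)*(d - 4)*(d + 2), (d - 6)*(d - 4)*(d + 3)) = d - 4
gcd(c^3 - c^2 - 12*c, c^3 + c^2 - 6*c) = c^2 + 3*c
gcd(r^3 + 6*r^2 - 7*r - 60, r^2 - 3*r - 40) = r + 5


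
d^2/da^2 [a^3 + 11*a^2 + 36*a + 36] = 6*a + 22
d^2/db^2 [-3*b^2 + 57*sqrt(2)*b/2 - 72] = -6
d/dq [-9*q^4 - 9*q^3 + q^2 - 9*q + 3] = -36*q^3 - 27*q^2 + 2*q - 9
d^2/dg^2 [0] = 0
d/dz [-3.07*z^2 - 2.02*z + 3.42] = -6.14*z - 2.02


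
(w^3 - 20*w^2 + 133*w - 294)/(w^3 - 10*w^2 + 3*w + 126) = (w - 7)/(w + 3)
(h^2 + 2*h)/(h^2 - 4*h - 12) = h/(h - 6)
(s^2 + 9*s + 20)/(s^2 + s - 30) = (s^2 + 9*s + 20)/(s^2 + s - 30)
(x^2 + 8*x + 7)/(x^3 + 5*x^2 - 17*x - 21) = 1/(x - 3)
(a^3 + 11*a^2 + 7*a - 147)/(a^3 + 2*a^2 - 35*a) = (a^2 + 4*a - 21)/(a*(a - 5))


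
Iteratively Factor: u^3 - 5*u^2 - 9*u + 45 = (u - 5)*(u^2 - 9) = (u - 5)*(u + 3)*(u - 3)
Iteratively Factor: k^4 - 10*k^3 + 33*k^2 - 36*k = (k - 3)*(k^3 - 7*k^2 + 12*k) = (k - 3)^2*(k^2 - 4*k) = (k - 4)*(k - 3)^2*(k)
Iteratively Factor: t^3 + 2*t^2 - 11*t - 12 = (t - 3)*(t^2 + 5*t + 4) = (t - 3)*(t + 1)*(t + 4)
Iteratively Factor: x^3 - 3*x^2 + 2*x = (x - 2)*(x^2 - x) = (x - 2)*(x - 1)*(x)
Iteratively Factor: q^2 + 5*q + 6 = (q + 3)*(q + 2)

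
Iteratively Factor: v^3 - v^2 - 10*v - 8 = (v - 4)*(v^2 + 3*v + 2) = (v - 4)*(v + 2)*(v + 1)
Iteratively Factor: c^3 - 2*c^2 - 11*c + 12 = (c - 4)*(c^2 + 2*c - 3) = (c - 4)*(c + 3)*(c - 1)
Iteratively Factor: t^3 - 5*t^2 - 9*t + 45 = (t + 3)*(t^2 - 8*t + 15) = (t - 3)*(t + 3)*(t - 5)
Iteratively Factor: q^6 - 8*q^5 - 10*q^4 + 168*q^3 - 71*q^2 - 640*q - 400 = (q + 4)*(q^5 - 12*q^4 + 38*q^3 + 16*q^2 - 135*q - 100) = (q - 5)*(q + 4)*(q^4 - 7*q^3 + 3*q^2 + 31*q + 20) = (q - 5)*(q + 1)*(q + 4)*(q^3 - 8*q^2 + 11*q + 20) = (q - 5)^2*(q + 1)*(q + 4)*(q^2 - 3*q - 4) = (q - 5)^2*(q - 4)*(q + 1)*(q + 4)*(q + 1)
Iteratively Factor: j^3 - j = (j - 1)*(j^2 + j) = j*(j - 1)*(j + 1)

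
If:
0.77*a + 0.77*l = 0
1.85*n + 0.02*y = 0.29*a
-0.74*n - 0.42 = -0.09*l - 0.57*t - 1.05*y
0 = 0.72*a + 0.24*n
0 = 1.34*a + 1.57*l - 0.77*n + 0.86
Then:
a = -0.41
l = 0.41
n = 1.24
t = 224.68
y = -120.73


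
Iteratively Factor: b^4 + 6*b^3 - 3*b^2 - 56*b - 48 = (b + 4)*(b^3 + 2*b^2 - 11*b - 12) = (b - 3)*(b + 4)*(b^2 + 5*b + 4) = (b - 3)*(b + 4)^2*(b + 1)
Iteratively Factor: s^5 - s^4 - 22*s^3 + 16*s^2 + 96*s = (s - 4)*(s^4 + 3*s^3 - 10*s^2 - 24*s) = (s - 4)*(s - 3)*(s^3 + 6*s^2 + 8*s) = (s - 4)*(s - 3)*(s + 4)*(s^2 + 2*s) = s*(s - 4)*(s - 3)*(s + 4)*(s + 2)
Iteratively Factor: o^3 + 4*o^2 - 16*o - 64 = (o + 4)*(o^2 - 16) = (o - 4)*(o + 4)*(o + 4)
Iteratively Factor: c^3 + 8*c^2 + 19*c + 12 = (c + 1)*(c^2 + 7*c + 12) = (c + 1)*(c + 4)*(c + 3)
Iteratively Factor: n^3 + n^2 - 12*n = (n)*(n^2 + n - 12) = n*(n + 4)*(n - 3)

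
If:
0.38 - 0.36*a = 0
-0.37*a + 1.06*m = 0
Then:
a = 1.06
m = 0.37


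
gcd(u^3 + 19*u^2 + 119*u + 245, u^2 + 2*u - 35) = u + 7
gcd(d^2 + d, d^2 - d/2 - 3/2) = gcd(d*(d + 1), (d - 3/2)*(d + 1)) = d + 1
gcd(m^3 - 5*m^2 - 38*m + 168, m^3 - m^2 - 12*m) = m - 4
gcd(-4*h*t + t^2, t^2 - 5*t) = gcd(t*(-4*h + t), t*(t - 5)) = t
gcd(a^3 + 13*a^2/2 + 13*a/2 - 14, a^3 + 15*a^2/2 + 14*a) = a^2 + 15*a/2 + 14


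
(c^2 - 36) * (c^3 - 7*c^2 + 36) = c^5 - 7*c^4 - 36*c^3 + 288*c^2 - 1296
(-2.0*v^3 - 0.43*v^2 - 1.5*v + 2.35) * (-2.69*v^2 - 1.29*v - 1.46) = 5.38*v^5 + 3.7367*v^4 + 7.5097*v^3 - 3.7587*v^2 - 0.8415*v - 3.431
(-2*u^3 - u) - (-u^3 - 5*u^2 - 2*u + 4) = -u^3 + 5*u^2 + u - 4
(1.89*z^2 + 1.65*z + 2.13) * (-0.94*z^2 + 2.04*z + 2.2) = -1.7766*z^4 + 2.3046*z^3 + 5.5218*z^2 + 7.9752*z + 4.686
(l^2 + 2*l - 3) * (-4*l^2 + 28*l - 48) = -4*l^4 + 20*l^3 + 20*l^2 - 180*l + 144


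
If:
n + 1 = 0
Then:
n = -1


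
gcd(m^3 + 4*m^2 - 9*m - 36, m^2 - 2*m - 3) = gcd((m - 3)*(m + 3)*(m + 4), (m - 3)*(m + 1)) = m - 3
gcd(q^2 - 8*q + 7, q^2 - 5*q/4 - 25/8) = 1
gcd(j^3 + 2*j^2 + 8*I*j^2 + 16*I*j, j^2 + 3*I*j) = j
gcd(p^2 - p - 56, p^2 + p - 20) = 1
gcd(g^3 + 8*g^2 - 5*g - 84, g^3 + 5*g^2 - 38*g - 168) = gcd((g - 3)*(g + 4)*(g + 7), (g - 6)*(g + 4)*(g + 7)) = g^2 + 11*g + 28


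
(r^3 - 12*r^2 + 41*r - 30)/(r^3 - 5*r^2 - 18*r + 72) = (r^2 - 6*r + 5)/(r^2 + r - 12)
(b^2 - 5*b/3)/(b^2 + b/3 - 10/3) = b/(b + 2)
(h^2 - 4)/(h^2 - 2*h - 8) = (h - 2)/(h - 4)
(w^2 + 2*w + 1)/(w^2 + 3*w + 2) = (w + 1)/(w + 2)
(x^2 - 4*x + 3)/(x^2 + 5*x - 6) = (x - 3)/(x + 6)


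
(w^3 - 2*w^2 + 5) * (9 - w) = -w^4 + 11*w^3 - 18*w^2 - 5*w + 45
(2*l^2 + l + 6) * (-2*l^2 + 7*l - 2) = -4*l^4 + 12*l^3 - 9*l^2 + 40*l - 12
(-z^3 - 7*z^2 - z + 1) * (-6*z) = 6*z^4 + 42*z^3 + 6*z^2 - 6*z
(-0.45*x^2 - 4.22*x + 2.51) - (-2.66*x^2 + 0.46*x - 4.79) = 2.21*x^2 - 4.68*x + 7.3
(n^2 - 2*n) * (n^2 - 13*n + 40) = n^4 - 15*n^3 + 66*n^2 - 80*n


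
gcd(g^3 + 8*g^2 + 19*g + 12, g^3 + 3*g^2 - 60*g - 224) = g + 4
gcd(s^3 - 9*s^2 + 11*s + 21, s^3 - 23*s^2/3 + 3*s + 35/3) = s^2 - 6*s - 7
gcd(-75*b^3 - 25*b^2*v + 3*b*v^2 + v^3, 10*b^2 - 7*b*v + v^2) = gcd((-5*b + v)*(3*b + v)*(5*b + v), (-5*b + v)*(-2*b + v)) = -5*b + v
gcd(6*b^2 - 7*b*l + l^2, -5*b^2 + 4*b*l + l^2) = b - l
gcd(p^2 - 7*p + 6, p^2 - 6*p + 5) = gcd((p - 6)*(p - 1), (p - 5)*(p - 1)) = p - 1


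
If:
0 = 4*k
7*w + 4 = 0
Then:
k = 0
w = -4/7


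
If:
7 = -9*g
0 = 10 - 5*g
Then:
No Solution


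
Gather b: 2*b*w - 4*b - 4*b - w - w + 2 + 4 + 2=b*(2*w - 8) - 2*w + 8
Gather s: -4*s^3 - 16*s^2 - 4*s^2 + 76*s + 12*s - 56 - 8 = -4*s^3 - 20*s^2 + 88*s - 64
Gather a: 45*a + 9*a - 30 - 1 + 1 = 54*a - 30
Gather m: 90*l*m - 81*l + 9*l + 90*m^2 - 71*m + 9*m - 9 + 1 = -72*l + 90*m^2 + m*(90*l - 62) - 8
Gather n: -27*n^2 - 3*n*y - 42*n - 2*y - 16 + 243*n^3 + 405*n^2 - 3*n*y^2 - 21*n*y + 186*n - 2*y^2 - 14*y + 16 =243*n^3 + 378*n^2 + n*(-3*y^2 - 24*y + 144) - 2*y^2 - 16*y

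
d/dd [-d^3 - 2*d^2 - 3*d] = -3*d^2 - 4*d - 3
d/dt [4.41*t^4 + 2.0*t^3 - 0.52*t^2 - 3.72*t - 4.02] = 17.64*t^3 + 6.0*t^2 - 1.04*t - 3.72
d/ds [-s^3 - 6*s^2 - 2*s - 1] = -3*s^2 - 12*s - 2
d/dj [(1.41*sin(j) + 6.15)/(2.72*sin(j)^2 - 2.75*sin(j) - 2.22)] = (-3.8352*sin(j)^2 - 33.456*sin(j) + 13.7823)*cos(j)/(7.3984*sin(j)^4 - 14.96*sin(j)^3 - 4.5143*sin(j)^2 + 12.21*sin(j) + 4.9284)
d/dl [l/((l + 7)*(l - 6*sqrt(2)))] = (-l*(l + 7) - l*(l - 6*sqrt(2)) + (l + 7)*(l - 6*sqrt(2)))/((l + 7)^2*(l - 6*sqrt(2))^2)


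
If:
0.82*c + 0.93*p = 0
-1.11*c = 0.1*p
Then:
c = 0.00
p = 0.00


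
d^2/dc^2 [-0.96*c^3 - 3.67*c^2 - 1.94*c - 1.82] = -5.76*c - 7.34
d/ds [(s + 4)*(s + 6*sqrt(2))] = 2*s + 4 + 6*sqrt(2)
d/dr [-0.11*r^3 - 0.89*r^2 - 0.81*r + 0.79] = -0.33*r^2 - 1.78*r - 0.81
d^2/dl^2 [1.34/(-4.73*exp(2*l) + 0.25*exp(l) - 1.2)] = (-1.34*(9.46*exp(l) - 0.25)*(18.92*exp(l) - 0.5)*exp(l) + (25.3528*exp(l) - 0.335)*(4.73*exp(2*l) - 0.25*exp(l) + 1.2))*exp(l)/(4.73*exp(2*l) - 0.25*exp(l) + 1.2)^3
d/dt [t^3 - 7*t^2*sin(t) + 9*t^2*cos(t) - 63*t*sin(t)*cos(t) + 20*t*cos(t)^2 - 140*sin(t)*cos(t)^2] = -9*t^2*sin(t) - 7*t^2*cos(t) + 3*t^2 - 14*t*sin(t) - 20*t*sin(2*t) + 18*t*cos(t) - 63*t*cos(2*t) - 63*sin(2*t)/2 - 35*cos(t) + 10*cos(2*t) - 105*cos(3*t) + 10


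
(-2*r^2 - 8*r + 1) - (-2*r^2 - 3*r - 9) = 10 - 5*r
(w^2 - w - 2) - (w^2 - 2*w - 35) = w + 33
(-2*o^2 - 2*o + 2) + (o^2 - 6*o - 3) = -o^2 - 8*o - 1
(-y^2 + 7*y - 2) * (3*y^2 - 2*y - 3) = -3*y^4 + 23*y^3 - 17*y^2 - 17*y + 6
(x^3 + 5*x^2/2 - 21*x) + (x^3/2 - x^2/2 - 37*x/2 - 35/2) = 3*x^3/2 + 2*x^2 - 79*x/2 - 35/2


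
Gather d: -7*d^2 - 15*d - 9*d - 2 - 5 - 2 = -7*d^2 - 24*d - 9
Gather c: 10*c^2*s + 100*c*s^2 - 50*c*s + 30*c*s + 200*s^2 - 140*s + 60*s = 10*c^2*s + c*(100*s^2 - 20*s) + 200*s^2 - 80*s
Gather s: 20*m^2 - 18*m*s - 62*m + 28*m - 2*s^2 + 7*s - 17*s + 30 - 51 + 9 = 20*m^2 - 34*m - 2*s^2 + s*(-18*m - 10) - 12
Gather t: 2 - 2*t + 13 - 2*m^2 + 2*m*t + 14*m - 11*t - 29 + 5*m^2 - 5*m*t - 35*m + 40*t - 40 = 3*m^2 - 21*m + t*(27 - 3*m) - 54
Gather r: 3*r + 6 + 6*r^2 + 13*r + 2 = 6*r^2 + 16*r + 8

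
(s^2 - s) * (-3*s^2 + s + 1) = -3*s^4 + 4*s^3 - s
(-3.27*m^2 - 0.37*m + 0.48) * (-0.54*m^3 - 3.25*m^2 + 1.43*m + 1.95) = 1.7658*m^5 + 10.8273*m^4 - 3.7328*m^3 - 8.4656*m^2 - 0.0351000000000001*m + 0.936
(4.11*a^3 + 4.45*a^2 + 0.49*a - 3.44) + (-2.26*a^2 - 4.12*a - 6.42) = 4.11*a^3 + 2.19*a^2 - 3.63*a - 9.86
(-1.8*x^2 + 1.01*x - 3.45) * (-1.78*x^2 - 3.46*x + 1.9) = 3.204*x^4 + 4.4302*x^3 - 0.7736*x^2 + 13.856*x - 6.555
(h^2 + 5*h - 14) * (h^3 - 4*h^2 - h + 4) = h^5 + h^4 - 35*h^3 + 55*h^2 + 34*h - 56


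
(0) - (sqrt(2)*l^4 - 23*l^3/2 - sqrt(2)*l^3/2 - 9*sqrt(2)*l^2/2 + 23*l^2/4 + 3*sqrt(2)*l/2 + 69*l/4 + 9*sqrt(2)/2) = -sqrt(2)*l^4 + sqrt(2)*l^3/2 + 23*l^3/2 - 23*l^2/4 + 9*sqrt(2)*l^2/2 - 69*l/4 - 3*sqrt(2)*l/2 - 9*sqrt(2)/2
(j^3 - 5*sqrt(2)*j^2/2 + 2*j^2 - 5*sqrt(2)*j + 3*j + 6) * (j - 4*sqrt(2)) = j^4 - 13*sqrt(2)*j^3/2 + 2*j^3 - 13*sqrt(2)*j^2 + 23*j^2 - 12*sqrt(2)*j + 46*j - 24*sqrt(2)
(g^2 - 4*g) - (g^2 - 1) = 1 - 4*g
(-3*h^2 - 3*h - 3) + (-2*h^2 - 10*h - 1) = -5*h^2 - 13*h - 4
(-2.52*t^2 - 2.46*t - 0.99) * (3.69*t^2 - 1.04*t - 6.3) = -9.2988*t^4 - 6.4566*t^3 + 14.7813*t^2 + 16.5276*t + 6.237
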